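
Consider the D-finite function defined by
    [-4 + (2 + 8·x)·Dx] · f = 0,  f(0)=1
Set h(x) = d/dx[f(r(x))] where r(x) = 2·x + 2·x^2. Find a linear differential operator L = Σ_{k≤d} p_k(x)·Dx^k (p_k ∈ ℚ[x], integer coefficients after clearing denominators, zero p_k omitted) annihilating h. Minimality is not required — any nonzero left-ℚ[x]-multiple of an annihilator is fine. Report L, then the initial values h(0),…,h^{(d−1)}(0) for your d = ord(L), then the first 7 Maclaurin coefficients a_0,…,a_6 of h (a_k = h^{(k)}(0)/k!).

f: a_k = 1, 2, -2, 4, -10, 28, -84, …
h₀=f(r): pull back L_f along r ⇒ L₀.
Differentiate: ansatz ord ≤ ord L₀ ⇒ L.
L = -2 + (-1 - 10·x - 24·x^2 - 16·x^3)·Dx  (order 1).
h: a_k = 4, -8, 48, -288, 1760, -10944, 68992, …
ICs: h(0) = 4.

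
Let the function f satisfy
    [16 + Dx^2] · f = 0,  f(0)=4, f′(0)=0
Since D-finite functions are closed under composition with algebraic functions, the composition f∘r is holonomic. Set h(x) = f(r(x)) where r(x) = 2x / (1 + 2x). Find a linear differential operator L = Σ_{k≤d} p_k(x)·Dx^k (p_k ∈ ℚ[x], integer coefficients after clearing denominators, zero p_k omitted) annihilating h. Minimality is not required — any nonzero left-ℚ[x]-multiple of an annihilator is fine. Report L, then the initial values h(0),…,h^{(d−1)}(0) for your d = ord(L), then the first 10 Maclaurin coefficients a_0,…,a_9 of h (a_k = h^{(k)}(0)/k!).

L = 64 + (4 + 24·x + 48·x^2 + 32·x^3)·Dx + (1 + 8·x + 24·x^2 + 32·x^3 + 16·x^4)·Dx^2  (order 2).
h: a_k = 4, 0, -128, 512, -2560/3, -4096/3, 702464/45, -335872/5, 12869632/63, -146931712/315, …
ICs: h(0) = 4, h′(0) = 0.

f: a_k = 4, 0, -32, 0, 128/3, 0, -1024/45, 0, 2048/315, 0, …
Substitute x→r, Dx→(1/r')Dx; clear ⇒ L₀.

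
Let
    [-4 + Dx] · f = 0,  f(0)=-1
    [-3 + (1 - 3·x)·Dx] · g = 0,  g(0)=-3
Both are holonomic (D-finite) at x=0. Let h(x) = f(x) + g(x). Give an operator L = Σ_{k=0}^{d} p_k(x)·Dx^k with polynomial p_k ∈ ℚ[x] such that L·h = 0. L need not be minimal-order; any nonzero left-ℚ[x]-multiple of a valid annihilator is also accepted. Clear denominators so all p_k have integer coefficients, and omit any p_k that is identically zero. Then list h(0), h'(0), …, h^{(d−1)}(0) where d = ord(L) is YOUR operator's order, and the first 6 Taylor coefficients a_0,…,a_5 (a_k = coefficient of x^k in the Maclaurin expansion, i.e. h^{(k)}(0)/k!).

f: a_k = -1, -4, -8, -32/3, -32/3, -128/15, …
g: a_k = -3, -9, -27, -81, -243, -729, …
Weyl lclm of L_f,L_g ⇒ L₀ (ord ≤ 2).
L = (24 + 144·x) + (-2 - 96·x + 144·x^2)·Dx + (-1 + 15·x - 36·x^2)·Dx^2  (order 2).
h: a_k = -4, -13, -35, -275/3, -761/3, -11063/15, …
ICs: h(0) = -4, h′(0) = -13.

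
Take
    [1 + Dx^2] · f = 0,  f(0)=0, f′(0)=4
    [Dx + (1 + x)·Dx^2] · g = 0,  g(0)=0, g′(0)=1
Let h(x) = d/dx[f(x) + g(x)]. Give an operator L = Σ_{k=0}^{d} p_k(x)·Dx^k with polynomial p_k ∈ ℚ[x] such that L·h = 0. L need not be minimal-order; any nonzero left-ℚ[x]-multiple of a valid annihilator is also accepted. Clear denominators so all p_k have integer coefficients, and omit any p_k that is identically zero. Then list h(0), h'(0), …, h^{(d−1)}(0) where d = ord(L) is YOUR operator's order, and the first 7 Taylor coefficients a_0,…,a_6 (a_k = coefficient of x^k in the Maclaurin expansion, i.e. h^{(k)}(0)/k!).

L = (7 + 2·x + x^2) + (3 + 5·x + 3·x^2 + x^3)·Dx + (7 + 2·x + x^2)·Dx^2 + (3 + 5·x + 3·x^2 + x^3)·Dx^3  (order 3).
h: a_k = 5, -1, -1, -1, 7/6, -1, 179/180, …
ICs: h(0) = 5, h′(0) = -1, h′′(0) = -2.

f: a_k = 0, 4, 0, -2/3, 0, 1/30, 0, …
g: a_k = 0, 1, -1/2, 1/3, -1/4, 1/5, -1/6, …
h₀=f+g: left-lcm gives L₀, ord ≤ 4.
h₀' ⇒ L via d/dx closure of L₀.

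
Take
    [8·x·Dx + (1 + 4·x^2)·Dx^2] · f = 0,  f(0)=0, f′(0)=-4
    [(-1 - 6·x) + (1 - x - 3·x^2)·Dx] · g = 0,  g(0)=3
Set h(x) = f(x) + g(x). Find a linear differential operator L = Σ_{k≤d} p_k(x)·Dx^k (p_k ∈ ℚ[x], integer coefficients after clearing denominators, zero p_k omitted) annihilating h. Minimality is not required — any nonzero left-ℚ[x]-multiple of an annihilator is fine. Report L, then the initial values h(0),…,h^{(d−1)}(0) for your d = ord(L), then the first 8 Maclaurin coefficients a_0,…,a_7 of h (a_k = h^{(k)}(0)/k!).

f: a_k = 0, -4, 0, 16/3, 0, -64/5, 0, 256/7, …
g: a_k = 3, 3, 12, 21, 57, 120, 291, 651, …
f+g: L₀ = lclm(L_f,L_g), ord ≤ 2+1.
L = (32 - 128·x - 1488·x^2 - 2880·x^3 - 8424·x^4 - 2592·x^6)·Dx + (-25 - 160·x - 214·x^2 - 1188·x^3 - 2628·x^4 - 6264·x^5 - 432·x^6 - 2592·x^7)·Dx^2 + (4 + 9·x + 54·x^2 - 66·x^3 - x^4 - 444·x^5 - 720·x^6 - 144·x^7 - 432·x^8)·Dx^3  (order 3).
h: a_k = 3, -1, 12, 79/3, 57, 536/5, 291, 4813/7, …
ICs: h(0) = 3, h′(0) = -1, h′′(0) = 24.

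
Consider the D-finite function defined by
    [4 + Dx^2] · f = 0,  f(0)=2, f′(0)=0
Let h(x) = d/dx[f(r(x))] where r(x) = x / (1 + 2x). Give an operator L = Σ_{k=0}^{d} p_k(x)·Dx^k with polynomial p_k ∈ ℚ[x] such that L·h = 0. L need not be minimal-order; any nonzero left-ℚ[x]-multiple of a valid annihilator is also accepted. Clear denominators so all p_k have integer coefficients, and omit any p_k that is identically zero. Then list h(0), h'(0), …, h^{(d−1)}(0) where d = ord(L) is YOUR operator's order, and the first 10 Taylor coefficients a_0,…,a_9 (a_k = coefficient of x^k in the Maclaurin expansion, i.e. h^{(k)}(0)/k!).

f: a_k = 2, 0, -4, 0, 4/3, 0, -8/45, 0, 4/315, 0, …
h₀=f(r): pull back L_f along r ⇒ L₀.
Differentiate: ansatz ord ≤ ord L₀ ⇒ L.
L = (28 + 96·x + 96·x^2) + (12 + 72·x + 144·x^2 + 96·x^3)·Dx + (1 + 8·x + 24·x^2 + 32·x^3 + 16·x^4)·Dx^2  (order 2).
h: a_k = 0, -8, 48, -560/3, 1760/3, -24016/15, 19488/5, -534368/63, 562624/35, -68169616/2835, …
ICs: h(0) = 0, h′(0) = -8.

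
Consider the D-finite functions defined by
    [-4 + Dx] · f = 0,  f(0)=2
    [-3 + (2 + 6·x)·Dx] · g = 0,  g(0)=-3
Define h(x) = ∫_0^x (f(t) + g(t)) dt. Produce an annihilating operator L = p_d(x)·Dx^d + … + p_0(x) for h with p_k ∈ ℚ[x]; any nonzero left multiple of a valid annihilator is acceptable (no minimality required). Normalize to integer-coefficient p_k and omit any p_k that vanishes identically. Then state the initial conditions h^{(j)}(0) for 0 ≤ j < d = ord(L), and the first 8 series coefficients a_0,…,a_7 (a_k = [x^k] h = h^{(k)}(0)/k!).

L = (132 + 288·x)·Dx + (-73 - 384·x - 576·x^2)·Dx^2 + (10 + 78·x + 144·x^2)·Dx^3  (order 3).
h: a_k = 0, -1, 7/4, 155/24, 781/192, 11837/1920, -11009/23040, 2591003/322560, …
ICs: h(0) = 0, h′(0) = -1, h′′(0) = 7/2.

f: a_k = 2, 8, 16, 64/3, 64/3, 256/15, 512/45, 2048/315, …
g: a_k = -3, -9/2, 27/8, -81/16, 1215/128, -5103/256, 45927/1024, -216513/2048, …
L₀ := lclm(L_f,L_g); ord L₀ ≤ 1+1.
Integrate: L := L₀·Dx.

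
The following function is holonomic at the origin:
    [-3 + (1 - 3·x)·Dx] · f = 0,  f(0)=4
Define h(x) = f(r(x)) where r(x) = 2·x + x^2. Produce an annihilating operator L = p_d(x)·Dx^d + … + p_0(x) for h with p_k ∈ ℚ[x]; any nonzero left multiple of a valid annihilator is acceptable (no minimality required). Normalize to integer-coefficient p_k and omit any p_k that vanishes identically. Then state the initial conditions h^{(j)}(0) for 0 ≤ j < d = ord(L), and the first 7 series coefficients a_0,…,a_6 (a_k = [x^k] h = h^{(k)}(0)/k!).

f: a_k = 4, 12, 36, 108, 324, 972, 2916, …
h₀=f(r): pull back L_f along r ⇒ L₀.
L = (6 + 6·x) + (-1 + 6·x + 3·x^2)·Dx  (order 1).
h: a_k = 4, 24, 156, 1008, 6516, 42120, 272268, …
ICs: h(0) = 4.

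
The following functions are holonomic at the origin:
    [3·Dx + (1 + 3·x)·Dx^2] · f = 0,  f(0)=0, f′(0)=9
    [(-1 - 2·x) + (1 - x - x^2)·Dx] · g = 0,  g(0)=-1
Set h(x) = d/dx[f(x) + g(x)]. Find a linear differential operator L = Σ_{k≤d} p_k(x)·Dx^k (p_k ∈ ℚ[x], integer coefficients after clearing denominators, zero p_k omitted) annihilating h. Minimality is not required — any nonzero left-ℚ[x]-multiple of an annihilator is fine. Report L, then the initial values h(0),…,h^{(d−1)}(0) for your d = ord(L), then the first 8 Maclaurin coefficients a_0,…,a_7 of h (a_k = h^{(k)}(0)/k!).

L = (-126 - 342·x - 468·x^2 - 180·x^3 - 108·x^4) + (-156·x - 576·x^2 - 672·x^3 - 378·x^4 - 180·x^5)·Dx + (7 + 35·x + 29·x^2 - 63·x^3 - 99·x^4 - 93·x^5 - 36·x^6)·Dx^2  (order 2).
h: a_k = 8, -31, 72, -263, 689, -2265, 6414, -19955, …
ICs: h(0) = 8, h′(0) = -31.

f: a_k = 0, 9, -27/2, 27, -243/4, 729/5, -729/2, 6561/7, …
g: a_k = -1, -1, -2, -3, -5, -8, -13, -21, …
f+g: L₀ = lclm(L_f,L_g), ord ≤ 2+1.
h₀' ⇒ L via d/dx closure of L₀.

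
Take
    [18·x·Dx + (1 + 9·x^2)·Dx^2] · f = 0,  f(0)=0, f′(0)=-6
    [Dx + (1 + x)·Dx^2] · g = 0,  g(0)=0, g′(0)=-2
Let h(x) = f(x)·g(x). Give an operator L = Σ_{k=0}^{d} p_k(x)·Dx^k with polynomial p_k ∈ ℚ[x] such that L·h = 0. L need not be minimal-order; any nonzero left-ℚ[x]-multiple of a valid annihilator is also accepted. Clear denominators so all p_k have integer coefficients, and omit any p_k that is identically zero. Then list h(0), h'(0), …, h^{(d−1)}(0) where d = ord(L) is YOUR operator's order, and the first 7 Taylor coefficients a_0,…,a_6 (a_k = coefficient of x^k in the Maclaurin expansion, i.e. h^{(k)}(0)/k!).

L = (1368 + 2700·x + 37584·x^2 + 95580·x^3 + 87480·x^4 + 37908·x^5 + 26244·x^7)·Dx + (1298 + 9180·x + 54612·x^2 + 194724·x^3 + 324000·x^4 + 271188·x^5 + 102060·x^6 + 78732·x^7 + 91854·x^8)·Dx^2 + (76 + 2848·x + 12096·x^2 + 43992·x^3 + 117288·x^4 + 173016·x^5 + 139968·x^6 + 75816·x^7 + 78732·x^8 + 52488·x^9)·Dx^3 + (37 + 146·x + 901·x^2 + 2808·x^3 + 7362·x^4 + 15228·x^5 + 21546·x^6 + 17496·x^7 + 12393·x^8 + 13122·x^9 + 6561·x^10)·Dx^4  (order 4).
h: a_k = 0, 0, 12, -6, -32, 15, 924/5, …
ICs: h(0) = 0, h′(0) = 0, h′′(0) = 24, h′′′(0) = -36.

f: a_k = 0, -6, 0, 18, 0, -486/5, 0, …
g: a_k = 0, -2, 1, -2/3, 1/2, -2/5, 1/3, …
h₀=f·g: eliminate ⇒ L₀, order ≤ 2·2.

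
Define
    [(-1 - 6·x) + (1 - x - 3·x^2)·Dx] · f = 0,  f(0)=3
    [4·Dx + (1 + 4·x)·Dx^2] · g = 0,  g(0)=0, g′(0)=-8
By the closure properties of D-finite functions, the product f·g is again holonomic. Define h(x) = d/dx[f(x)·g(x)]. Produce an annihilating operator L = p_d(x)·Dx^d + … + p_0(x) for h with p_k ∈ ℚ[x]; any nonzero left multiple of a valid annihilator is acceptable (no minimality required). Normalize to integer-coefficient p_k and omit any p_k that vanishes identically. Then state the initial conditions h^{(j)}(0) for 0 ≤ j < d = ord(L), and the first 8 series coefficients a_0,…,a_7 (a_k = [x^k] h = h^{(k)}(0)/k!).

f: a_k = 3, 3, 12, 21, 57, 120, 291, 651, …
g: a_k = 0, -8, 16, -128/3, 128, -2048/5, 4096/3, -32768/7, …
f·g: L₀ = L_f ⊗_s L_g, ord ≤ 1·2.
h=h₀': d/dx-closure on L₀ ⇒ L.
L = (218 + 1080·x + 2592·x^2) + (-1 + 142·x + 1224·x^2 + 2016·x^3)·Dx + (-5 - 39·x - 37·x^2 + 228·x^3 + 288·x^4)·Dx^2  (order 2).
h: a_k = -24, 48, -528, 1120, -7384, 103776/5, -525512/5, 12464192/35, …
ICs: h(0) = -24, h′(0) = 48.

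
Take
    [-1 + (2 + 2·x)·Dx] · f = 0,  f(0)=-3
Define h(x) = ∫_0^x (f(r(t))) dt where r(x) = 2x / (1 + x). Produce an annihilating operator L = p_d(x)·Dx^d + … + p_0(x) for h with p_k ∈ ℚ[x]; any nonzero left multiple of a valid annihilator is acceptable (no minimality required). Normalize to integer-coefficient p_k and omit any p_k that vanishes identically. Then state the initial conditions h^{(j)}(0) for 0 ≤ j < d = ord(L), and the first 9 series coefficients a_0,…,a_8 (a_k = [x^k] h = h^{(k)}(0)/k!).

f: a_k = -3, -3/2, 3/8, -3/16, 15/128, -21/256, 63/1024, -99/2048, 1287/32768, …
Substitute x→r, Dx→(1/r')Dx; clear ⇒ L₀.
∫: right-multiply L₀ by Dx.
L = -Dx + (1 + 4·x + 3·x^2)·Dx^2  (order 2).
h: a_k = 0, -3, -3/2, 3/2, -15/8, 111/40, -75/16, 981/112, -2259/128, …
ICs: h(0) = 0, h′(0) = -3.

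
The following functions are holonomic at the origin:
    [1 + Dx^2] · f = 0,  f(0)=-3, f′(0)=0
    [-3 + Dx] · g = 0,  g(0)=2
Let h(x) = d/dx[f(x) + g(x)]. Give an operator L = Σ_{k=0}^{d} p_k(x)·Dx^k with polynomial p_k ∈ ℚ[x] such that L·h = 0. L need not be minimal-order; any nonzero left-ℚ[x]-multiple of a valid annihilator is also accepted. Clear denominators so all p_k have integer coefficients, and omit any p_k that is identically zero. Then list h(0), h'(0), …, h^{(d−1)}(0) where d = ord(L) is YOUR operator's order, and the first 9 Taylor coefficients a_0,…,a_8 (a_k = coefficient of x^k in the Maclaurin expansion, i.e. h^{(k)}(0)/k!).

f: a_k = -3, 0, 3/2, 0, -1/8, 0, 1/240, 0, -1/13440, …
g: a_k = 2, 6, 9, 9, 27/4, 81/20, 81/40, 243/280, 729/2240, …
Weyl lclm of L_f,L_g ⇒ L₀ (ord ≤ 3).
Differentiate: ansatz ord ≤ ord L₀ ⇒ L.
L = 3 - Dx + 3·Dx^2 - Dx^3  (order 3).
h: a_k = 6, 21, 27, 53/2, 81/4, 487/40, 243/40, 4373/1680, 2187/2240, …
ICs: h(0) = 6, h′(0) = 21, h′′(0) = 54.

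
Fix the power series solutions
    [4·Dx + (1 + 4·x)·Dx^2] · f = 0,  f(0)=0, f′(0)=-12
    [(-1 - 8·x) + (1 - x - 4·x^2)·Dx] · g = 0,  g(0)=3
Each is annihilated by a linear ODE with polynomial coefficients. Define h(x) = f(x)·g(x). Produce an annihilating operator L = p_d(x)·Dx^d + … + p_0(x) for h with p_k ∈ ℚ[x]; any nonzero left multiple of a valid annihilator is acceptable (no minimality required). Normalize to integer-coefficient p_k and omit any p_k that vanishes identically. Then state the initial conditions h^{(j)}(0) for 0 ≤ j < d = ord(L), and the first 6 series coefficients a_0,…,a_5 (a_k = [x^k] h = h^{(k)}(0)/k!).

L = (12 + 64·x) + (-2 + 28·x + 80·x^2)·Dx + (-1 - 3·x + 8·x^2 + 16·x^3)·Dx^2  (order 2).
h: a_k = 0, -36, 36, -300, 420, -13116/5, …
ICs: h(0) = 0, h′(0) = -36.

f: a_k = 0, -12, 24, -64, 192, -3072/5, …
g: a_k = 3, 3, 15, 27, 87, 195, …
Sym-product of L_f,L_g gives L₀ (≤ ord 2).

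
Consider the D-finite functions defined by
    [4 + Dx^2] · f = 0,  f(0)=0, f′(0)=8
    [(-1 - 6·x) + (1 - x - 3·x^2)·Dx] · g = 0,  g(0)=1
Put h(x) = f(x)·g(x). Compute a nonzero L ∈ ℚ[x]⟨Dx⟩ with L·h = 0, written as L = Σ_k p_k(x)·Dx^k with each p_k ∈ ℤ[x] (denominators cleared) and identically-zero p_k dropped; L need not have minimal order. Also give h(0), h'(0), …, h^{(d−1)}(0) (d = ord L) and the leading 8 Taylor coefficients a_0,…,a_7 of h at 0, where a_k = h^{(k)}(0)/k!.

f: a_k = 0, 8, 0, -16/3, 0, 16/15, 0, -32/315, …
g: a_k = 1, 1, 4, 7, 19, 40, 97, 217, …
f·g: L₀ = L_f ⊗_s L_g, ord ≤ 2·1.
L = (2 + 4·x + 12·x^2) + (2 + 12·x)·Dx + (-1 + x + 3·x^2)·Dx^2  (order 2).
h: a_k = 0, 8, 8, 80/3, 152/3, 1976/15, 4256/15, 213832/315, …
ICs: h(0) = 0, h′(0) = 8.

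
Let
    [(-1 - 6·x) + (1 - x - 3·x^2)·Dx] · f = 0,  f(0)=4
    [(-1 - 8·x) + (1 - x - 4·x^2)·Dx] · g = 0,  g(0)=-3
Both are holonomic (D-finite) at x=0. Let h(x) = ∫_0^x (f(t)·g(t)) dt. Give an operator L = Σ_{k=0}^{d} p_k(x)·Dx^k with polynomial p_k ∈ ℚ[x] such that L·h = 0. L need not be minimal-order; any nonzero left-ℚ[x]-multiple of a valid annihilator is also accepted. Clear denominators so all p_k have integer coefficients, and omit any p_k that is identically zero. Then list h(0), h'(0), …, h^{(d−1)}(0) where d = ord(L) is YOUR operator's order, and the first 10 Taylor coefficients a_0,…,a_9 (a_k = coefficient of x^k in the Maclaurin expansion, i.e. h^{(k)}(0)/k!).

L = (-2 - 12·x + 21·x^2 + 48·x^3)·Dx + (1 - 2·x - 6·x^2 + 7·x^3 + 12·x^4)·Dx^2  (order 2).
h: a_k = 0, -12, -12, -40, -75, -1008/5, -448, -7884/7, -2655, -19624/3, …
ICs: h(0) = 0, h′(0) = -12.

f: a_k = 4, 4, 16, 28, 76, 160, 388, 868, 2032, 4636, …
g: a_k = -3, -3, -15, -27, -87, -195, -543, -1323, -3495, -8787, …
f·g: L₀ = L_f ⊗_s L_g, ord ≤ 1·1.
h=∫₀ˣh₀: take L = L₀·Dx.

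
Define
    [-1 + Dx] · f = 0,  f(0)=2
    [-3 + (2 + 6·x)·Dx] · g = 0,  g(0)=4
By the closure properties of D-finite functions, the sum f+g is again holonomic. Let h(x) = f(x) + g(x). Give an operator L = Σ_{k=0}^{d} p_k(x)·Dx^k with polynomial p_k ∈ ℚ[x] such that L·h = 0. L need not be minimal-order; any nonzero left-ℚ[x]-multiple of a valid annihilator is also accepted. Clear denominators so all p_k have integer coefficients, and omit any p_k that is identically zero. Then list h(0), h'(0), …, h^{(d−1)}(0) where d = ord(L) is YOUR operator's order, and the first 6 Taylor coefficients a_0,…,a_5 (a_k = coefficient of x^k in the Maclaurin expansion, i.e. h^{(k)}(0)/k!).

f: a_k = 2, 2, 1, 1/3, 1/12, 1/60, …
g: a_k = 4, 6, -9/2, 27/4, -405/32, 1701/64, …
L₀ := lclm(L_f,L_g); ord L₀ ≤ 1+1.
L = (15 + 18·x) + (-13 - 24·x - 36·x^2)·Dx + (-2 + 6·x + 36·x^2)·Dx^2  (order 2).
h: a_k = 6, 8, -7/2, 85/12, -1207/96, 25531/960, …
ICs: h(0) = 6, h′(0) = 8.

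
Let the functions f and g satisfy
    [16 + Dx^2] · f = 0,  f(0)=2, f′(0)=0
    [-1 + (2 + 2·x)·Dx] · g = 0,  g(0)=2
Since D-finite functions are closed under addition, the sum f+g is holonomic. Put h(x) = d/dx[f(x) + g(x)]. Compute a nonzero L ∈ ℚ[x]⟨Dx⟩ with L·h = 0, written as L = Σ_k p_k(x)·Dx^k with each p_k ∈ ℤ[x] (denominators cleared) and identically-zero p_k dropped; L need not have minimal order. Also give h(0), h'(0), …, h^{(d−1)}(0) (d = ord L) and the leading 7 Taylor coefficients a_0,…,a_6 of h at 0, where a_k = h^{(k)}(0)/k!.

f: a_k = 2, 0, -16, 0, 64/3, 0, -512/45, …
g: a_k = 2, 1, -1/4, 1/8, -5/64, 7/128, -21/512, …
f+g: L₀ = lclm(L_f,L_g), ord ≤ 2+1.
h₀' ⇒ L via d/dx closure of L₀.
L = (-1264 - 2048·x - 1024·x^2) + (-2144 - 6240·x - 6144·x^2 - 2048·x^3)·Dx + (-79 - 128·x - 64·x^2)·Dx^2 + (-134 - 390·x - 384·x^2 - 128·x^3)·Dx^3  (order 3).
h: a_k = 1, -65/2, 3/8, 4081/48, 35/128, -263089/3840, 231/1024, …
ICs: h(0) = 1, h′(0) = -65/2, h′′(0) = 3/4.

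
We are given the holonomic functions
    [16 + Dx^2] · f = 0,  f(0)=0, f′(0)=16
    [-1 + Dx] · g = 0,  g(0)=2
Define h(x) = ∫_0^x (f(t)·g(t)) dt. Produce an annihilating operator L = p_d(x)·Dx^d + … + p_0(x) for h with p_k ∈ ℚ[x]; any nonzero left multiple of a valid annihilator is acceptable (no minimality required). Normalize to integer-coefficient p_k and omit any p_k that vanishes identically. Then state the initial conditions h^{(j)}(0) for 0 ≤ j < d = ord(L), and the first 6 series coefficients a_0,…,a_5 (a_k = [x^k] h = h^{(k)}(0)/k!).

L = 17·Dx - 2·Dx^2 + Dx^3  (order 3).
h: a_k = 0, 0, 16, 32/3, -52/3, -16, …
ICs: h(0) = 0, h′(0) = 0, h′′(0) = 32.

f: a_k = 0, 16, 0, -128/3, 0, 512/15, …
g: a_k = 2, 2, 1, 1/3, 1/12, 1/60, …
Sym-product of L_f,L_g gives L₀ (≤ ord 2).
∫: right-multiply L₀ by Dx.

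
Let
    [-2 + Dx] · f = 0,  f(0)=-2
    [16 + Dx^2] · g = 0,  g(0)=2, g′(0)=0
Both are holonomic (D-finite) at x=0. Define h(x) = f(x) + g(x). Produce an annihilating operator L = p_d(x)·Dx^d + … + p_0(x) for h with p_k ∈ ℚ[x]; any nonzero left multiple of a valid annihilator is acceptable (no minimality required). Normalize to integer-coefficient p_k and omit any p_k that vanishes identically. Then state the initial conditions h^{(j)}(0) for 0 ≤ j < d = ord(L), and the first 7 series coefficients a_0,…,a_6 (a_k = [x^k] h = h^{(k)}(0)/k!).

L = -32 + 16·Dx - 2·Dx^2 + Dx^3  (order 3).
h: a_k = 0, -4, -20, -8/3, 20, -8/15, -104/9, …
ICs: h(0) = 0, h′(0) = -4, h′′(0) = -40.

f: a_k = -2, -4, -4, -8/3, -4/3, -8/15, -8/45, …
g: a_k = 2, 0, -16, 0, 64/3, 0, -512/45, …
f+g: L₀ = lclm(L_f,L_g), ord ≤ 1+2.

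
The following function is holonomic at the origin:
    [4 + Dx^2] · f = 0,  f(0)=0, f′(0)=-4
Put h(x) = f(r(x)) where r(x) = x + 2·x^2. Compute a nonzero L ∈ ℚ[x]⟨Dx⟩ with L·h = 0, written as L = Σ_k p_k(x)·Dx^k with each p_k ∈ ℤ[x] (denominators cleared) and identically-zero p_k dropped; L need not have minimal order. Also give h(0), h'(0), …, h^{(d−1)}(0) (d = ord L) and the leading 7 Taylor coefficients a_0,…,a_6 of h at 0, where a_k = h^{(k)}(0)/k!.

f: a_k = 0, -4, 0, 8/3, 0, -8/15, 0, …
Substitute x→r, Dx→(1/r')Dx; clear ⇒ L₀.
L = (4 + 48·x + 192·x^2 + 256·x^3) - 4·Dx + (1 + 4·x)·Dx^2  (order 2).
h: a_k = 0, -4, -8, 8/3, 16, 472/15, 16, …
ICs: h(0) = 0, h′(0) = -4.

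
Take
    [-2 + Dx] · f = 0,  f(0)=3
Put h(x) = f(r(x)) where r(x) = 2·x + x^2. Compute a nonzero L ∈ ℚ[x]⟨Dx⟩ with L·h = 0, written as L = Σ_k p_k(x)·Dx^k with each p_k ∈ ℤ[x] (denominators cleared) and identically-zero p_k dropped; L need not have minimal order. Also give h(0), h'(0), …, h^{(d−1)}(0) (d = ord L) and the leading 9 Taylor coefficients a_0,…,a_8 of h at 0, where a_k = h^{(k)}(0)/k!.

L = (-4 - 4·x) + Dx  (order 1).
h: a_k = 3, 12, 30, 56, 86, 568/5, 1996/15, 2960/21, 14386/105, …
ICs: h(0) = 3.

f: a_k = 3, 6, 6, 4, 2, 4/5, 4/15, 8/105, 2/105, …
Substitute x→r, Dx→(1/r')Dx; clear ⇒ L₀.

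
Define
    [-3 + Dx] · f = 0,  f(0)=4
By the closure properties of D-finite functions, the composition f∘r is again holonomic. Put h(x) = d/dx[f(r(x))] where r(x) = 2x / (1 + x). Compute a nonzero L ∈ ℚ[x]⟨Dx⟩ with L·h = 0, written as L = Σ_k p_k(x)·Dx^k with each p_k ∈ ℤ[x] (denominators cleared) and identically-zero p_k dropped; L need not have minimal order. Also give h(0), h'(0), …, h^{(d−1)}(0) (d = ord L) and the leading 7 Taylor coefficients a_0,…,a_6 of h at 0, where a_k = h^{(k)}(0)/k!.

L = (4 - 2·x) + (-1 - 2·x - x^2)·Dx  (order 1).
h: a_k = 24, 96, 72, -96, -24, 576/5, -456/5, …
ICs: h(0) = 24.

f: a_k = 4, 12, 18, 18, 27/2, 81/10, 81/20, …
Substitute x→r, Dx→(1/r')Dx; clear ⇒ L₀.
h=h₀': d/dx-closure on L₀ ⇒ L.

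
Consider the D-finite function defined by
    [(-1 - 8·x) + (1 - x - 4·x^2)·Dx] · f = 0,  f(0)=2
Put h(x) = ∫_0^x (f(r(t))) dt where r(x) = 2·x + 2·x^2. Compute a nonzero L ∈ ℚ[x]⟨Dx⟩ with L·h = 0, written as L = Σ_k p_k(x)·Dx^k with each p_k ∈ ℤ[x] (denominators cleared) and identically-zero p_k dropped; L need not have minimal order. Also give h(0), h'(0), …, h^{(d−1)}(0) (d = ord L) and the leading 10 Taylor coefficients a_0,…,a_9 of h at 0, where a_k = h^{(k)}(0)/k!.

f: a_k = 2, 2, 10, 18, 58, 130, 362, 882, 2330, 5858, …
f∘r: x↦r, Dx↦Dx/r' in L_f ⇒ L₀.
Integrate: L := L₀·Dx.
L = (2 + 36·x + 96·x^2 + 64·x^3)·Dx + (-1 + 2·x + 18·x^2 + 32·x^3 + 16·x^4)·Dx^2  (order 2).
h: a_k = 0, 2, 2, 44/3, 56, 280, 1384, 49680/7, 37152, 1776800/9, …
ICs: h(0) = 0, h′(0) = 2.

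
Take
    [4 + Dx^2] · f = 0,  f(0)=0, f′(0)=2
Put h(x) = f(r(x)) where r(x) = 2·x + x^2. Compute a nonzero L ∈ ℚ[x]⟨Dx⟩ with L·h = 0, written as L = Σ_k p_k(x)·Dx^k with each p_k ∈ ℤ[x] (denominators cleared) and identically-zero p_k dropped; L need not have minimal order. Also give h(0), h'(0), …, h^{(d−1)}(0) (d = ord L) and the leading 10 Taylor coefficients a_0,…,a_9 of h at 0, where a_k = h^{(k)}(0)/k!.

f: a_k = 0, 2, 0, -4/3, 0, 4/15, 0, -8/315, 0, 4/2835, …
Change of var in L_f (x↦r) gives L₀.
L = (16 + 48·x + 48·x^2 + 16·x^3) - Dx + (1 + x)·Dx^2  (order 2).
h: a_k = 0, 4, 2, -32/3, -16, 8/15, 20, 5696/315, -32/45, -38776/2835, …
ICs: h(0) = 0, h′(0) = 4.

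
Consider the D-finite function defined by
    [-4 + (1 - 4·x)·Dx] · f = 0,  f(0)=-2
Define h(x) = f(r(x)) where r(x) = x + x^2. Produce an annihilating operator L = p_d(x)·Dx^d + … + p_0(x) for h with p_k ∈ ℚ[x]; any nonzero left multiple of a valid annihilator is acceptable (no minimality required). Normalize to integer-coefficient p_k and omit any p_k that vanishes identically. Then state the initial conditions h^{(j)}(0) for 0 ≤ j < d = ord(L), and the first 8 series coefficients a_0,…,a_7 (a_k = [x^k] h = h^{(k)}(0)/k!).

f: a_k = -2, -8, -32, -128, -512, -2048, -8192, -32768, …
L₀ from L_f via x↦r, Dx↦r'^{-1}Dx.
L = (4 + 8·x) + (-1 + 4·x + 4·x^2)·Dx  (order 1).
h: a_k = -2, -8, -40, -192, -928, -4480, -21632, -104448, …
ICs: h(0) = -2.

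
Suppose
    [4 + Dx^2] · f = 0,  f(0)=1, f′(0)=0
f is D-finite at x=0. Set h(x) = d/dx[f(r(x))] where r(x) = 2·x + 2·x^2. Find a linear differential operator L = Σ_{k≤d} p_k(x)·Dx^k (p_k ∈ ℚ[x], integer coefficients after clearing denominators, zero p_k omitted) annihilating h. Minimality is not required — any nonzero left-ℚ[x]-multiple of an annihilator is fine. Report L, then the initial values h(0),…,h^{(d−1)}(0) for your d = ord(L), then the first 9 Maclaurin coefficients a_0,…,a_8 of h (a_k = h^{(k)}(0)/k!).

L = (28 + 128·x + 384·x^2 + 512·x^3 + 256·x^4) + (-6 - 12·x)·Dx + (1 + 4·x + 4·x^2)·Dx^2  (order 2).
h: a_k = 0, -16, -48, 32/3, 640/3, 5248/15, 896/15, -184064/315, -31744/35, …
ICs: h(0) = 0, h′(0) = -16.

f: a_k = 1, 0, -2, 0, 2/3, 0, -4/45, 0, 2/315, …
Substitute x→r, Dx→(1/r')Dx; clear ⇒ L₀.
h=h₀': d/dx-closure on L₀ ⇒ L.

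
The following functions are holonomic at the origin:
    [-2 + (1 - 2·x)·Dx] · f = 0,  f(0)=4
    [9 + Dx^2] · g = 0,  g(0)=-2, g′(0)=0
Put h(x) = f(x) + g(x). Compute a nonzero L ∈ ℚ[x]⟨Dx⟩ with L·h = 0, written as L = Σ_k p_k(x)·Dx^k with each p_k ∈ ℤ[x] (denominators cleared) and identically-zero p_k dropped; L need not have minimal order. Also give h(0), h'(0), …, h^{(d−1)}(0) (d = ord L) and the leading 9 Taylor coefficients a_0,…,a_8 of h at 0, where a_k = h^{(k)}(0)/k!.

L = (594 - 648·x + 648·x^2) + (-153 + 630·x - 972·x^2 + 648·x^3)·Dx + (66 - 72·x + 72·x^2)·Dx^2 + (-17 + 70·x - 108·x^2 + 72·x^3)·Dx^3  (order 3).
h: a_k = 2, 8, 25, 32, 229/4, 128, 10321/40, 512, 2293031/2240, …
ICs: h(0) = 2, h′(0) = 8, h′′(0) = 50.

f: a_k = 4, 8, 16, 32, 64, 128, 256, 512, 1024, …
g: a_k = -2, 0, 9, 0, -27/4, 0, 81/40, 0, -729/2240, …
Weyl lclm of L_f,L_g ⇒ L₀ (ord ≤ 3).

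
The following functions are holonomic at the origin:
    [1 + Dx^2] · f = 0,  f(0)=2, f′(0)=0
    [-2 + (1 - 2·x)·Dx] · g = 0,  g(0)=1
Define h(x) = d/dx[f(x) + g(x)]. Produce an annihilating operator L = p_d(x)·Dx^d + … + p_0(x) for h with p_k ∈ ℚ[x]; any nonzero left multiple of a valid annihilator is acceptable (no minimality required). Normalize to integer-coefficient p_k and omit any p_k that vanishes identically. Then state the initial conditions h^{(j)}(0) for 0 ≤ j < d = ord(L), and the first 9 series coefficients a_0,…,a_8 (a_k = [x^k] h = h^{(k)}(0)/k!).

L = (196 - 16·x + 16·x^2) + (-25 + 54·x - 12·x^2 + 8·x^3)·Dx + (196 - 16·x + 16·x^2)·Dx^2 + (-25 + 54·x - 12·x^2 + 8·x^3)·Dx^3  (order 3).
h: a_k = 2, 6, 24, 193/3, 160, 23039/60, 896, 5160961/2520, 4608, …
ICs: h(0) = 2, h′(0) = 6, h′′(0) = 48.

f: a_k = 2, 0, -1, 0, 1/12, 0, -1/360, 0, 1/20160, …
g: a_k = 1, 2, 4, 8, 16, 32, 64, 128, 256, …
L₀ := lclm(L_f,L_g); ord L₀ ≤ 2+1.
Differentiate: ansatz ord ≤ ord L₀ ⇒ L.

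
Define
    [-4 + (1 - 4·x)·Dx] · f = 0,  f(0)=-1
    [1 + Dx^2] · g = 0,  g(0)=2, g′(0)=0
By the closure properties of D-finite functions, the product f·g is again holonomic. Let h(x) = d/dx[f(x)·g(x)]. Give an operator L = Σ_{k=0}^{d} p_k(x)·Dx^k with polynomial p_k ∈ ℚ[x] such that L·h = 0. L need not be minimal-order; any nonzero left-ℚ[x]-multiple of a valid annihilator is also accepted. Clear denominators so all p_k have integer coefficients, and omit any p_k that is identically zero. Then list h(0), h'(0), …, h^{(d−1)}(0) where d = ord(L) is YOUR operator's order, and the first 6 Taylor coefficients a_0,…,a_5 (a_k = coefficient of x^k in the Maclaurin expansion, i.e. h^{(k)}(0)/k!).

L = (-31 - 8·x + 16·x^2) + (-8 + 32·x)·Dx + (1 - 8·x + 16·x^2)·Dx^2  (order 2).
h: a_k = -8, -62, -372, -5953/3, -29765/3, -2857439/60, …
ICs: h(0) = -8, h′(0) = -62.

f: a_k = -1, -4, -16, -64, -256, -1024, …
g: a_k = 2, 0, -1, 0, 1/12, 0, …
f·g: L₀ = L_f ⊗_s L_g, ord ≤ 1·2.
Differentiate: ansatz ord ≤ ord L₀ ⇒ L.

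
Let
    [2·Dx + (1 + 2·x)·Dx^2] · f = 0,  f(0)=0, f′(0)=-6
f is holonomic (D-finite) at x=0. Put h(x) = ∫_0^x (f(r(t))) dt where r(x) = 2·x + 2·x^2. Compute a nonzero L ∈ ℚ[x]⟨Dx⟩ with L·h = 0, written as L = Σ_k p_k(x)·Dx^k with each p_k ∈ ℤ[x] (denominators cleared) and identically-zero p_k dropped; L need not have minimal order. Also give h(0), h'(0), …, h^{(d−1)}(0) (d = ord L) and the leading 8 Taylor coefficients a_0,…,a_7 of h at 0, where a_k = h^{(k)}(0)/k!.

f: a_k = 0, -6, 6, -8, 12, -96/5, 32, -384/7, …
L₀ from L_f via x↦r, Dx↦r'^{-1}Dx.
h=∫₀ˣh₀: take L = L₀·Dx.
L = 2·Dx^2 + (1 + 2·x)·Dx^3  (order 3).
h: a_k = 0, 0, -6, 4, -4, 24/5, -32/5, 64/7, …
ICs: h(0) = 0, h′(0) = 0, h′′(0) = -12.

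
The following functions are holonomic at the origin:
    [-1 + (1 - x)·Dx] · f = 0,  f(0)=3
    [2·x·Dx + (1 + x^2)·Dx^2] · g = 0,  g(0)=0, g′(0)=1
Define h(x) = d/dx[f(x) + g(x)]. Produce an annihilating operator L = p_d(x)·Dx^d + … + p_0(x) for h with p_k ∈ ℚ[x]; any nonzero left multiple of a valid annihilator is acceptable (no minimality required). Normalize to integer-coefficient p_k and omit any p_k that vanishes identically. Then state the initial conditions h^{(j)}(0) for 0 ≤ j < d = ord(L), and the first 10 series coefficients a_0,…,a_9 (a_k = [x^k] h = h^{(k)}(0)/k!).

L = (-2 + 8·x + 6·x^2) + (4 - 2·x + 4·x^2 + 6·x^3)·Dx + (-1 + x^4)·Dx^2  (order 2).
h: a_k = 4, 6, 8, 12, 16, 18, 20, 24, 28, 30, …
ICs: h(0) = 4, h′(0) = 6.

f: a_k = 3, 3, 3, 3, 3, 3, 3, 3, 3, 3, …
g: a_k = 0, 1, 0, -1/3, 0, 1/5, 0, -1/7, 0, 1/9, …
f+g: L₀ = lclm(L_f,L_g), ord ≤ 1+2.
h₀' ⇒ L via d/dx closure of L₀.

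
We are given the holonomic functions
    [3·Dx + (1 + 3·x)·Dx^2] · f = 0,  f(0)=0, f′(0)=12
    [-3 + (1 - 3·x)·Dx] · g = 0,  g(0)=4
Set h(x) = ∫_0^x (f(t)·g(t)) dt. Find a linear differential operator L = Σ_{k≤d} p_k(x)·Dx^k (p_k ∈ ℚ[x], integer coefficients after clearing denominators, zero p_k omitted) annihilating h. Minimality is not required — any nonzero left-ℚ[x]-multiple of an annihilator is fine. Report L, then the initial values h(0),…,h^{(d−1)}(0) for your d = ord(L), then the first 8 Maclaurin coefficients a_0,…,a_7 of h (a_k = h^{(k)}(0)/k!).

f: a_k = 0, 12, -18, 36, -81, 972/5, -486, 8748/7, …
g: a_k = 4, 12, 36, 108, 324, 972, 2916, 8748, …
f·g: L₀ = L_f ⊗_s L_g, ord ≤ 2·1.
Integrate: L := L₀·Dx.
L = 9·Dx + (3 + 27·x)·Dx^2 + (-1 + 9·x^2)·Dx^3  (order 3).
h: a_k = 0, 0, 24, 24, 90, 756/5, 2538/5, 35964/35, …
ICs: h(0) = 0, h′(0) = 0, h′′(0) = 48.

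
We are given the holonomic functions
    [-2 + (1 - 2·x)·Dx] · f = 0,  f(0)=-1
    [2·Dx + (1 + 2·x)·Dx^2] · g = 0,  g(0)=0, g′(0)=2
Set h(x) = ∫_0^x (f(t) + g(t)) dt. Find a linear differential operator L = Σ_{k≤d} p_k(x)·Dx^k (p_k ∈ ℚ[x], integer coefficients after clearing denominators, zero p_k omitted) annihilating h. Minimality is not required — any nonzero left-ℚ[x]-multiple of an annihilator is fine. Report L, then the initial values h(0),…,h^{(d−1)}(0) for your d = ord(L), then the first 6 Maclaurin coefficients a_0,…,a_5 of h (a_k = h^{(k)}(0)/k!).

L = (40 + 16·x)·Dx^2 + (8 + 64·x + 32·x^2)·Dx^3 + (-3 - 2·x + 12·x^2 + 8·x^3)·Dx^4  (order 4).
h: a_k = 0, -1, 0, -2, -4/3, -4, …
ICs: h(0) = 0, h′(0) = -1, h′′(0) = 0, h′′′(0) = -12.

f: a_k = -1, -2, -4, -8, -16, -32, …
g: a_k = 0, 2, -2, 8/3, -4, 32/5, …
f+g: L₀ = lclm(L_f,L_g), ord ≤ 1+2.
h=∫h₀ ⇒ L = L₀·Dx.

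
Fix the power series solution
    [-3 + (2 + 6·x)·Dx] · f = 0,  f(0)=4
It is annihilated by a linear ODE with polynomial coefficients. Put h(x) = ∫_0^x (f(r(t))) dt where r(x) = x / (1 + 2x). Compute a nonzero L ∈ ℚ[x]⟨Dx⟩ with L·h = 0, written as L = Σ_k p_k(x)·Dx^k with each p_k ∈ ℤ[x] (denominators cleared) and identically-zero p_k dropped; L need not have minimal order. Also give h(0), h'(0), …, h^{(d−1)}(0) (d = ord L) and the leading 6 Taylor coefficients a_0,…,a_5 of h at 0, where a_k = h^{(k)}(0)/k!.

L = -3·Dx + (2 + 14·x + 20·x^2)·Dx^2  (order 2).
h: a_k = 0, 4, 3, -11/2, 195/16, -993/32, …
ICs: h(0) = 0, h′(0) = 4.

f: a_k = 4, 6, -9/2, 27/4, -405/32, 1701/64, …
L₀ from L_f via x↦r, Dx↦r'^{-1}Dx.
∫: right-multiply L₀ by Dx.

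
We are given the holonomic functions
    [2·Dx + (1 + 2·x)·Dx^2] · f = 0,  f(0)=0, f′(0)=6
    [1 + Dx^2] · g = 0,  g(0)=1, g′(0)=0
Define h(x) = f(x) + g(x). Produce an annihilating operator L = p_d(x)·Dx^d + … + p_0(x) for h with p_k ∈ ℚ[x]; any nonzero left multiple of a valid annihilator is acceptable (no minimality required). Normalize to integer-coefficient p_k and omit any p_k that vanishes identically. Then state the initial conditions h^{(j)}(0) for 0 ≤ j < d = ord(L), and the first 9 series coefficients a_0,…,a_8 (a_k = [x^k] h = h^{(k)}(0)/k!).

f: a_k = 0, 6, -6, 8, -12, 96/5, -32, 384/7, -96, …
g: a_k = 1, 0, -1/2, 0, 1/24, 0, -1/720, 0, 1/40320, …
f+g: L₀ = lclm(L_f,L_g), ord ≤ 2+2.
L = (50 + 8·x + 8·x^2)·Dx + (9 + 22·x + 12·x^2 + 8·x^3)·Dx^2 + (50 + 8·x + 8·x^2)·Dx^3 + (9 + 22·x + 12·x^2 + 8·x^3)·Dx^4  (order 4).
h: a_k = 1, 6, -13/2, 8, -287/24, 96/5, -23041/720, 384/7, -3870719/40320, …
ICs: h(0) = 1, h′(0) = 6, h′′(0) = -13, h′′′(0) = 48.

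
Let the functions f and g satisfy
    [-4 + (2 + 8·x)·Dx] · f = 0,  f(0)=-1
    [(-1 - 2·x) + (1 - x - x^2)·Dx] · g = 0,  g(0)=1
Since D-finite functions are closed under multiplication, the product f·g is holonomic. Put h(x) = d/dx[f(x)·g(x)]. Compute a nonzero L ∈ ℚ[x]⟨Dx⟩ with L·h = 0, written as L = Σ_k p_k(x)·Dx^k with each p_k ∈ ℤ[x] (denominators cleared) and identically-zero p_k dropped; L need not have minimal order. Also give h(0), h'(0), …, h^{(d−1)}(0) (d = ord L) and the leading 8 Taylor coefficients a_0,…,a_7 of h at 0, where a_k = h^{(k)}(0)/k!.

L = (4 + 66·x + 126·x^2 + 80·x^3 + 60·x^4) + (-3 - 13·x - 3·x^2 + 14·x^3 + 46·x^4 + 24·x^5)·Dx  (order 1).
h: a_k = -3, -4, -27, -4, -190, 270, -1799, 5168, …
ICs: h(0) = -3.

f: a_k = -1, -2, 2, -4, 10, -28, 84, -264, …
g: a_k = 1, 1, 2, 3, 5, 8, 13, 21, …
Sym-product of L_f,L_g gives L₀ (≤ ord 1).
Differentiate: ansatz ord ≤ ord L₀ ⇒ L.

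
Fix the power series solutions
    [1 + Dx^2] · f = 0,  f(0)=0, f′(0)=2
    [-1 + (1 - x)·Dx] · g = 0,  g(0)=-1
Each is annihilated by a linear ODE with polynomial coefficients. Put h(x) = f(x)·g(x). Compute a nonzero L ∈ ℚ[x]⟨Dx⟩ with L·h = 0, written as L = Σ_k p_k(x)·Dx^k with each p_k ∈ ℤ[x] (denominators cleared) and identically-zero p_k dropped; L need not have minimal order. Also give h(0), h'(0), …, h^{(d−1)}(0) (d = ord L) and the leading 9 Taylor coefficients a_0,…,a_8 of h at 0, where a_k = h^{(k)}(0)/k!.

f: a_k = 0, 2, 0, -1/3, 0, 1/60, 0, -1/2520, 0, …
g: a_k = -1, -1, -1, -1, -1, -1, -1, -1, -1, …
Product ⇒ symmetric product L₀, ord ≤ 2.
L = (-1 + x) + 2·Dx + (-1 + x)·Dx^2  (order 2).
h: a_k = 0, -2, -2, -5/3, -5/3, -101/60, -101/60, -4241/2520, -4241/2520, …
ICs: h(0) = 0, h′(0) = -2.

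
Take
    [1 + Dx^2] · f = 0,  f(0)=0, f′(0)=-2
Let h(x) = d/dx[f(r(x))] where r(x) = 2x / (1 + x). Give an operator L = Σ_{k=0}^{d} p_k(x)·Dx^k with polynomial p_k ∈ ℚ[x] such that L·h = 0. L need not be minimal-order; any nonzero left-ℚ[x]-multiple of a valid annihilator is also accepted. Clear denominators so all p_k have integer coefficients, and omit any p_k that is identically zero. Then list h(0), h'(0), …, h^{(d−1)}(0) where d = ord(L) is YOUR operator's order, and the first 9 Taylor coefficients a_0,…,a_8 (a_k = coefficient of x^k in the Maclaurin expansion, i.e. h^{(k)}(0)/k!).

f: a_k = 0, -2, 0, 1/3, 0, -1/60, 0, 1/2520, 0, …
Change of var in L_f (x↦r) gives L₀.
h₀' ⇒ L via d/dx closure of L₀.
L = (10 + 12·x + 6·x^2) + (6 + 18·x + 18·x^2 + 6·x^3)·Dx + (1 + 4·x + 6·x^2 + 4·x^3 + x^4)·Dx^2  (order 2).
h: a_k = -4, 8, -4, -16, 172/3, -120, 8836/45, -12128/45, 98524/315, …
ICs: h(0) = -4, h′(0) = 8.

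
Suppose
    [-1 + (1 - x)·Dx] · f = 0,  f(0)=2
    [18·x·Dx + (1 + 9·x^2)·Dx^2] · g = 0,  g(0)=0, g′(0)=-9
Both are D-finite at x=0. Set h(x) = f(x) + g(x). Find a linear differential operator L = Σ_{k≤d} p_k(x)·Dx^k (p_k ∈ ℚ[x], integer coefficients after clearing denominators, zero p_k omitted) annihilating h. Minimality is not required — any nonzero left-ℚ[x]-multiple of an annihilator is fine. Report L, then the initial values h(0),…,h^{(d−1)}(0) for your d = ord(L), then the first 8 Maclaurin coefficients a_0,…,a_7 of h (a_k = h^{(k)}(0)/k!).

f: a_k = 2, 2, 2, 2, 2, 2, 2, 2, …
g: a_k = 0, -9, 0, 27, 0, -729/5, 0, 6561/7, …
Sum ⇒ L₀ = lclm(L_f,L_g) in ℚ(x)⟨Dx⟩.
L = (-18 + 72·x + 486·x^2)·Dx + (12 - 18·x - 180·x^2 + 486·x^3)·Dx^2 + (-1 - 8·x - 72·x^3 + 81·x^4)·Dx^3  (order 3).
h: a_k = 2, -7, 2, 29, 2, -719/5, 2, 6575/7, …
ICs: h(0) = 2, h′(0) = -7, h′′(0) = 4.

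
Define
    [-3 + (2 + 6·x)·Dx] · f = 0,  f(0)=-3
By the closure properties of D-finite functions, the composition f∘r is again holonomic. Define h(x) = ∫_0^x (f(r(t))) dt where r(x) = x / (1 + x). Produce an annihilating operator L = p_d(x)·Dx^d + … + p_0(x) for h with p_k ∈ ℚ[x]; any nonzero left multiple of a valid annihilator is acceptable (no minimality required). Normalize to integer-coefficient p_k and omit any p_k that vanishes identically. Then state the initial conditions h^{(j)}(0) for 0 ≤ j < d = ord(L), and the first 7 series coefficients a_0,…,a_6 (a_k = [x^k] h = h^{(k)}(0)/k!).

f: a_k = -3, -9/2, 27/8, -81/16, 1215/128, -5103/256, 45927/1024, …
Change of var in L_f (x↦r) gives L₀.
h=∫₀ˣh₀: take L = L₀·Dx.
L = -3·Dx + (2 + 10·x + 8·x^2)·Dx^2  (order 2).
h: a_k = 0, -3, -9/4, 21/8, -261/64, 5031/640, -9069/512, …
ICs: h(0) = 0, h′(0) = -3.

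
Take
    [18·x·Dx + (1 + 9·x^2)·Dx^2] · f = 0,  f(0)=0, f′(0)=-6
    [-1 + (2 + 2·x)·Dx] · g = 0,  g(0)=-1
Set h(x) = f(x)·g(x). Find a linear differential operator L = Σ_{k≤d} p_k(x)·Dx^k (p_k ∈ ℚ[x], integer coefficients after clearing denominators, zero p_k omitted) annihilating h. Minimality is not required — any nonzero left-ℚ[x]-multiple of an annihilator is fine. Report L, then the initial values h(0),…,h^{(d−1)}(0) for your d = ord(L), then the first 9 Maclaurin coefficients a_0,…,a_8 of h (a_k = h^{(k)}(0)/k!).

L = (3 - 36·x - 9·x^2) + (-4 + 68·x + 108·x^2 + 36·x^3)·Dx + (4 + 8·x + 40·x^2 + 72·x^3 + 36·x^4)·Dx^2  (order 2).
h: a_k = 0, 6, 3, -75/4, -69/8, 31749/320, 30489/640, -11404773/17920, -10993887/35840, …
ICs: h(0) = 0, h′(0) = 6.

f: a_k = 0, -6, 0, 18, 0, -486/5, 0, 4374/7, 0, …
g: a_k = -1, -1/2, 1/8, -1/16, 5/128, -7/256, 21/1024, -33/2048, 429/32768, …
f·g: L₀ = L_f ⊗_s L_g, ord ≤ 2·1.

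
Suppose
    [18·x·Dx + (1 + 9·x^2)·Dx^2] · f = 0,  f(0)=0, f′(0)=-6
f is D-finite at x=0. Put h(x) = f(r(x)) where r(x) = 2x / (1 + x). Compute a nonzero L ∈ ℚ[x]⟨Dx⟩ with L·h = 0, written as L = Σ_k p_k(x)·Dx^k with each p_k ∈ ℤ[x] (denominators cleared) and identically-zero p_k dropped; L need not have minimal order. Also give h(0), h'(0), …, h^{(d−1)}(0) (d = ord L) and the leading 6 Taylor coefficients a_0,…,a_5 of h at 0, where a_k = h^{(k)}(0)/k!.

L = (2 + 74·x)·Dx + (1 + 2·x + 37·x^2)·Dx^2  (order 2).
h: a_k = 0, -12, 12, 132, -420, -11292/5, …
ICs: h(0) = 0, h′(0) = -12.

f: a_k = 0, -6, 0, 18, 0, -486/5, …
h₀=f(r): pull back L_f along r ⇒ L₀.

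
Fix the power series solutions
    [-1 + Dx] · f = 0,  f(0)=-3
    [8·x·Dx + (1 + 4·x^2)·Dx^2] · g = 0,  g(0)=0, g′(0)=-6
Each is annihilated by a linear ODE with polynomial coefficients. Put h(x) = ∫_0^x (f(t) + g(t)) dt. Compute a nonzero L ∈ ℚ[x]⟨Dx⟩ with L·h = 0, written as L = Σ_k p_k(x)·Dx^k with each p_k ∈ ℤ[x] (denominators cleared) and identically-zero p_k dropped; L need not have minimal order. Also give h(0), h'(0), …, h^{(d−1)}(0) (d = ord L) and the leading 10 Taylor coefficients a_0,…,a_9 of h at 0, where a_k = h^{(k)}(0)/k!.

L = (8 - 8·x - 96·x^2 - 32·x^3)·Dx^2 + (-9 + 88·x^2 - 16·x^4)·Dx^3 + (1 + 8·x + 8·x^2 + 32·x^3 + 16·x^4)·Dx^4  (order 4).
h: a_k = 0, -3, -9/2, -1/2, 15/8, -1/40, -769/240, -1/1680, 92159/13440, -1/120960, …
ICs: h(0) = 0, h′(0) = -3, h′′(0) = -9, h′′′(0) = -3.

f: a_k = -3, -3, -3/2, -1/2, -1/8, -1/40, -1/240, -1/1680, -1/13440, -1/120960, …
g: a_k = 0, -6, 0, 8, 0, -96/5, 0, 384/7, 0, -512/3, …
f+g: L₀ = lclm(L_f,L_g), ord ≤ 1+2.
∫: right-multiply L₀ by Dx.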